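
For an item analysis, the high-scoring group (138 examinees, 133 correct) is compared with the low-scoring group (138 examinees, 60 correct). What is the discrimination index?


p_upper = 133/138 = 0.9638
p_lower = 60/138 = 0.4348
D = 0.9638 - 0.4348 = 0.529

0.529


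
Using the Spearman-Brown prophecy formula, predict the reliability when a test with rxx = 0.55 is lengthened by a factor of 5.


r_new = (n * rxx) / (1 + (n-1) * rxx)
r_new = (5 * 0.55) / (1 + 4 * 0.55)
r_new = 2.75 / 3.2
r_new = 0.8594

0.8594


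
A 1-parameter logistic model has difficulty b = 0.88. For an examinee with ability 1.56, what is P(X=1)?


theta - b = 1.56 - 0.88 = 0.68
exp(-(theta - b)) = exp(-0.68) = 0.5066
P = 1 / (1 + 0.5066)
P = 0.6637

0.6637


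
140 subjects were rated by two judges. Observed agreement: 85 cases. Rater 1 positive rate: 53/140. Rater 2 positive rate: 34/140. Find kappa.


P_o = 85/140 = 0.607143
P_e = (53*34 + 87*106) / 19600 = 0.562449
kappa = (P_o - P_e) / (1 - P_e)
kappa = (0.607143 - 0.562449) / (1 - 0.562449)
kappa = 0.1021

0.1021


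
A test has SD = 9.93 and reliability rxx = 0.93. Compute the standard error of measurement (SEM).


SEM = SD * sqrt(1 - rxx)
SEM = 9.93 * sqrt(1 - 0.93)
SEM = 9.93 * sqrt(0.07) = 9.93 * 0.264575
SEM = 2.6272

2.6272


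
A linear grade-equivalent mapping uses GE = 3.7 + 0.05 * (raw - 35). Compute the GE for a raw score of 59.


raw - median = 59 - 35 = 24
slope * diff = 0.05 * 24 = 1.2
GE = 3.7 + 1.2
GE = 4.9

4.9


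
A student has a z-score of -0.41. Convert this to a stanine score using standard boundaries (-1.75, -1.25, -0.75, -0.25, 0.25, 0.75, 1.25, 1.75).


Stanine boundaries: [-1.75, -1.25, -0.75, -0.25, 0.25, 0.75, 1.25, 1.75]
z = -0.41
Check each boundary:
  z >= -1.75 -> could be stanine 2
  z >= -1.25 -> could be stanine 3
  z >= -0.75 -> could be stanine 4
  z < -0.25
  z < 0.25
  z < 0.75
  z < 1.25
  z < 1.75
Highest qualifying boundary gives stanine = 4

4


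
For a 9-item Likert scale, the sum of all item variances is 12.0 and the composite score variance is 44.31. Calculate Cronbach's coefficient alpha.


alpha = (k/(k-1)) * (1 - sum(si^2)/s_total^2)
= (9/8) * (1 - 12.0/44.31)
alpha = 0.8203

0.8203


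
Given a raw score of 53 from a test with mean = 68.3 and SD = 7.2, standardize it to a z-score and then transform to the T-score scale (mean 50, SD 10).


z = (X - mean) / SD = (53 - 68.3) / 7.2
z = -15.3 / 7.2
z = -2.125
T-score = T = 50 + 10z
Carry z at full precision (z = -15.3 / 7.2) into the conversion:
T-score = 50 + 10 * (-15.3 / 7.2) = 50 + -153 / 7.2
T-score = 50 + -21.25
T-score = 28.75

28.75


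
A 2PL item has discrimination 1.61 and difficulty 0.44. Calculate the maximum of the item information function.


For 2PL, max info at theta = b = 0.44
I_max = a^2 / 4 = 1.61^2 / 4
= 2.5921 / 4
I_max = 0.648

0.648


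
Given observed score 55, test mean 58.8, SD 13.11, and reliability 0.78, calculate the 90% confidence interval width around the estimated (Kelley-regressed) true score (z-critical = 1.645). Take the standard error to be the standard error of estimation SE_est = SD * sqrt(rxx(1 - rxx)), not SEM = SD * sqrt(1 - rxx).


True score estimate = 0.78*55 + 0.22*58.8 = 55.836
SE_est = SD * sqrt(rxx * (1 - rxx)) = 13.11 * sqrt(0.78 * 0.22) = 13.11 * sqrt(0.1716) = 5.430769
CI = T_est +/- z * SE_est, so width = 2 * z * SE_est = 2 * 1.645 * 5.430769
Width = 17.8672

17.8672


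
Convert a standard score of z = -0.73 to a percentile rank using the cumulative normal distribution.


CDF(z) = 0.5 * (1 + erf(z/sqrt(2)))
erf(-0.5162) = -0.5346
CDF = 0.2327
Percentile rank = 0.2327 * 100 = 23.27

23.27


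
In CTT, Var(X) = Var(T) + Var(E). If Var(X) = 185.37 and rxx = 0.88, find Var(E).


var_true = rxx * var_obs = 0.88 * 185.37 = 163.1256
var_error = var_obs - var_true
var_error = 185.37 - 163.1256
var_error = 22.2444

22.2444


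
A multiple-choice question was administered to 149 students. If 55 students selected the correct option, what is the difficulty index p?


Item difficulty p = number correct / total examinees
p = 55 / 149
p = 0.3691

0.3691


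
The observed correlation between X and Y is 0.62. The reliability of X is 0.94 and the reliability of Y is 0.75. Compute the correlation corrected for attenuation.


r_corrected = rxy / sqrt(rxx * ryy)
= 0.62 / sqrt(0.94 * 0.75)
= 0.62 / sqrt(0.705)
= 0.62 / 0.839643
r_corrected = 0.7384

0.7384


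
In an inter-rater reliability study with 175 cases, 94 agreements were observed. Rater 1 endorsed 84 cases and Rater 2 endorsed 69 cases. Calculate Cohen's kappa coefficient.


P_o = 94/175 = 0.537143
P_e = (84*69 + 91*106) / 30625 = 0.504229
kappa = (P_o - P_e) / (1 - P_e)
kappa = (0.537143 - 0.504229) / (1 - 0.504229)
kappa = 0.0664

0.0664


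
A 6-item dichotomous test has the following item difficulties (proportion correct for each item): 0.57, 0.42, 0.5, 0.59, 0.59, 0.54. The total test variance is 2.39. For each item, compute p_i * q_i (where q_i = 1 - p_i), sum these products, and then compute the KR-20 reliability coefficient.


For each item, compute p_i * q_i:
  Item 1: 0.57 * 0.43 = 0.2451
  Item 2: 0.42 * 0.58 = 0.2436
  Item 3: 0.5 * 0.5 = 0.25
  Item 4: 0.59 * 0.41 = 0.2419
  Item 5: 0.59 * 0.41 = 0.2419
  Item 6: 0.54 * 0.46 = 0.2484
Sum(p_i * q_i) = 0.2451 + 0.2436 + 0.25 + 0.2419 + 0.2419 + 0.2484 = 1.4709
KR-20 = (k/(k-1)) * (1 - Sum(p_i*q_i) / Var_total)
= (6/5) * (1 - 1.4709/2.39)
= 1.2 * 0.3846
KR-20 = 0.4615

0.4615


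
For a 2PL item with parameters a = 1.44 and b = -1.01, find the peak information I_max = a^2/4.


For 2PL, max info at theta = b = -1.01
I_max = a^2 / 4 = 1.44^2 / 4
= 2.0736 / 4
I_max = 0.5184

0.5184


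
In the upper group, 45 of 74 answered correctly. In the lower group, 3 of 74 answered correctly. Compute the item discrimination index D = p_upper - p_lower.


p_upper = 45/74 = 0.6081
p_lower = 3/74 = 0.0405
D = 0.6081 - 0.0405 = 0.5676

0.5676


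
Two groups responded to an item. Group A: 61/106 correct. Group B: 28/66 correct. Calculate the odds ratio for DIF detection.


Odds_A = 61/45 = 1.3556
Odds_B = 28/38 = 0.7368
OR = Odds_A / Odds_B = 1.3556 / 0.7368
Exactly, OR = (61 * 38) / (45 * 28) = 2318 / 1260
OR = 1.8397

1.8397


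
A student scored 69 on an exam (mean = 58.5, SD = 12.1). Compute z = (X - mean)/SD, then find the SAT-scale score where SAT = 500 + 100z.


z = (X - mean) / SD = (69 - 58.5) / 12.1
z = 10.5 / 12.1
z = 0.8678
SAT-scale = SAT = 500 + 100z
Carry z at full precision (z = 10.5 / 12.1) into the conversion:
SAT-scale = 500 + 100 * (10.5 / 12.1) = 500 + 1050 / 12.1
SAT-scale = 500 + 86.7769
SAT-scale = 586.7769

586.7769


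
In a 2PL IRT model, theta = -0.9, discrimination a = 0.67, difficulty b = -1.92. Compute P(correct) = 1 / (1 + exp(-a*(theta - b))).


a*(theta - b) = 0.67 * (-0.9 - -1.92) = 0.6834
exp(-0.6834) = 0.5049
P = 1 / (1 + 0.5049)
P = 0.6645

0.6645


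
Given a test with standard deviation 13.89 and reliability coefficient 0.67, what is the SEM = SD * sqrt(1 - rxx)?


SEM = SD * sqrt(1 - rxx)
SEM = 13.89 * sqrt(1 - 0.67)
SEM = 13.89 * sqrt(0.33) = 13.89 * 0.574456
SEM = 7.9792

7.9792


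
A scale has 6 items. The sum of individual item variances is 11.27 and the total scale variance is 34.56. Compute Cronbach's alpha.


alpha = (k/(k-1)) * (1 - sum(si^2)/s_total^2)
= (6/5) * (1 - 11.27/34.56)
alpha = 0.8087

0.8087


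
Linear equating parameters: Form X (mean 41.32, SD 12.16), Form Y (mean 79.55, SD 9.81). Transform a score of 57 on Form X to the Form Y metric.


slope = SD_Y / SD_X = 9.81 / 12.16 ~ 0.8067
intercept = mean_Y - slope * mean_X = 79.55 - (9.81 / 12.16) * 41.32 ~ 46.2154
Y = slope * X + intercept. To avoid rounding drift from the rounded slope/intercept, evaluate the equivalent form Y = mean_Y + SD_Y * (X - mean_X) / SD_X at full precision:
Y = 79.55 + 9.81 * (57 - 41.32) / 12.16
Y = 79.55 + 9.81 * 15.68 / 12.16
Y = 79.55 + 153.8208 / 12.16
Y = 79.55 + 12.6497
Y = 92.1997

92.1997


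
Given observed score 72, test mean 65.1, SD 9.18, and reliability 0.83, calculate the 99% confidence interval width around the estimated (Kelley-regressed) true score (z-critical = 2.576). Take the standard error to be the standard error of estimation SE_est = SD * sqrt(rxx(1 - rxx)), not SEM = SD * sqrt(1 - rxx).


True score estimate = 0.83*72 + 0.17*65.1 = 70.827
SE_est = SD * sqrt(rxx * (1 - rxx)) = 9.18 * sqrt(0.83 * 0.17) = 9.18 * sqrt(0.1411) = 3.448309
CI = T_est +/- z * SE_est, so width = 2 * z * SE_est = 2 * 2.576 * 3.448309
Width = 17.7657

17.7657


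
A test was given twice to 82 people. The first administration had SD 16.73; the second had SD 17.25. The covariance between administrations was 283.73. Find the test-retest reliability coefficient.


r = cov(X,Y) / (SD_X * SD_Y)
r = 283.73 / (16.73 * 17.25)
r = 283.73 / 288.5925
r = 0.9832

0.9832


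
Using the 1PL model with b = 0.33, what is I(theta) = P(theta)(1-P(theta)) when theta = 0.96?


P = 1/(1+exp(-(0.96-0.33))) = 0.6525
I = P*(1-P) = 0.6525 * 0.3475
I = 0.2267

0.2267


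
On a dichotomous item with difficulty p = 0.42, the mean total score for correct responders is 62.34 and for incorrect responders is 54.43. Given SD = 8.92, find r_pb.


q = 1 - p = 0.58
rpb = ((M1 - M0) / SD) * sqrt(p * q)
rpb = ((62.34 - 54.43) / 8.92) * sqrt(0.42 * 0.58)
rpb = 0.4377

0.4377


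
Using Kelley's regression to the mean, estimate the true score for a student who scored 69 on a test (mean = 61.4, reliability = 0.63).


T_est = rxx * X + (1 - rxx) * mean
T_est = 0.63 * 69 + 0.37 * 61.4
T_est = 43.47 + 22.718
T_est = 66.188

66.188


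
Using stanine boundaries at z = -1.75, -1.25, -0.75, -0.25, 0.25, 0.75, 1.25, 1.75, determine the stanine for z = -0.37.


Stanine boundaries: [-1.75, -1.25, -0.75, -0.25, 0.25, 0.75, 1.25, 1.75]
z = -0.37
Check each boundary:
  z >= -1.75 -> could be stanine 2
  z >= -1.25 -> could be stanine 3
  z >= -0.75 -> could be stanine 4
  z < -0.25
  z < 0.25
  z < 0.75
  z < 1.25
  z < 1.75
Highest qualifying boundary gives stanine = 4

4


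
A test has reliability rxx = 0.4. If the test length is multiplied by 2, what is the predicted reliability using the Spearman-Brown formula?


r_new = (n * rxx) / (1 + (n-1) * rxx)
r_new = (2 * 0.4) / (1 + 1 * 0.4)
r_new = 0.8 / 1.4
r_new = 0.5714

0.5714


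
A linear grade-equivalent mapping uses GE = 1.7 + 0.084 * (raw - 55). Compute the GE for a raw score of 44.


raw - median = 44 - 55 = -11
slope * diff = 0.084 * -11 = -0.924
GE = 1.7 + -0.924
GE = 0.776

0.776


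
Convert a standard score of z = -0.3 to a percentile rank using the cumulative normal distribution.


CDF(z) = 0.5 * (1 + erf(z/sqrt(2)))
erf(-0.2121) = -0.2358
CDF = 0.3821
Percentile rank = 0.3821 * 100 = 38.21

38.21


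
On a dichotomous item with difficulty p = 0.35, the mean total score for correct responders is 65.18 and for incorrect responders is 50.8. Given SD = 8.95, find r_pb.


q = 1 - p = 0.65
rpb = ((M1 - M0) / SD) * sqrt(p * q)
rpb = ((65.18 - 50.8) / 8.95) * sqrt(0.35 * 0.65)
rpb = 0.7663

0.7663


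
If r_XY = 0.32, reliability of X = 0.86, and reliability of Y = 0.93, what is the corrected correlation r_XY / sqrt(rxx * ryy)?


r_corrected = rxy / sqrt(rxx * ryy)
= 0.32 / sqrt(0.86 * 0.93)
= 0.32 / sqrt(0.7998)
= 0.32 / 0.894315
r_corrected = 0.3578

0.3578


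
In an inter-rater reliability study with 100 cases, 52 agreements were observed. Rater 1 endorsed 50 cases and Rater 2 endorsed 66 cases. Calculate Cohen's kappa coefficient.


P_o = 52/100 = 0.52
P_e = (50*66 + 50*34) / 10000 = 0.5
kappa = (P_o - P_e) / (1 - P_e)
kappa = (0.52 - 0.5) / (1 - 0.5)
kappa = 0.04

0.04


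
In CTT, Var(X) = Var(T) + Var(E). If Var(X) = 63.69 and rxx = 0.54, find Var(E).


var_true = rxx * var_obs = 0.54 * 63.69 = 34.3926
var_error = var_obs - var_true
var_error = 63.69 - 34.3926
var_error = 29.2974

29.2974


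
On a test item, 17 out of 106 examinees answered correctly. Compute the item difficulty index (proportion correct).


Item difficulty p = number correct / total examinees
p = 17 / 106
p = 0.1604

0.1604


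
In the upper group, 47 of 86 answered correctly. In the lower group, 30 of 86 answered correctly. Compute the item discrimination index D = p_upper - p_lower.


p_upper = 47/86 = 0.5465
p_lower = 30/86 = 0.3488
D = 0.5465 - 0.3488 = 0.1977

0.1977


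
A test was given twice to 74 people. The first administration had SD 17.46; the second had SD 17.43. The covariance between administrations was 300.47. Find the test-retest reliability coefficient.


r = cov(X,Y) / (SD_X * SD_Y)
r = 300.47 / (17.46 * 17.43)
r = 300.47 / 304.3278
r = 0.9873

0.9873


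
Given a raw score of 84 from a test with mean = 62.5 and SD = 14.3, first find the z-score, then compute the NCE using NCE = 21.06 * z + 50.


z = (X - mean) / SD = (84 - 62.5) / 14.3
z = 21.5 / 14.3
z = 1.5035
NCE = NCE = 21.06z + 50
Carry z at full precision (z = 21.5 / 14.3) into the conversion:
NCE = 21.06 * (21.5 / 14.3) + 50 = 452.79 / 14.3 + 50
NCE = 31.6636 + 50
NCE = 81.6636

81.6636


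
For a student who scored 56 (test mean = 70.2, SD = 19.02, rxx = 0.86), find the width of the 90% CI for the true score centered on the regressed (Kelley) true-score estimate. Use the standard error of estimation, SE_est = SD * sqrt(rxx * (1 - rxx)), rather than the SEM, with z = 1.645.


True score estimate = 0.86*56 + 0.14*70.2 = 57.988
SE_est = SD * sqrt(rxx * (1 - rxx)) = 19.02 * sqrt(0.86 * 0.14) = 19.02 * sqrt(0.1204) = 6.599693
CI = T_est +/- z * SE_est, so width = 2 * z * SE_est = 2 * 1.645 * 6.599693
Width = 21.713

21.713


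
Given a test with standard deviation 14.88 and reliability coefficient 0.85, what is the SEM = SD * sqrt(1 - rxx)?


SEM = SD * sqrt(1 - rxx)
SEM = 14.88 * sqrt(1 - 0.85)
SEM = 14.88 * sqrt(0.15) = 14.88 * 0.387298
SEM = 5.763

5.763


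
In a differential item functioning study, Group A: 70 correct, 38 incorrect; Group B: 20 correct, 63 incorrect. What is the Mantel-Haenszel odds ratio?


Odds_A = 70/38 = 1.8421
Odds_B = 20/63 = 0.3175
OR = Odds_A / Odds_B = 1.8421 / 0.3175
Exactly, OR = (70 * 63) / (38 * 20) = 4410 / 760
OR = 5.8026

5.8026


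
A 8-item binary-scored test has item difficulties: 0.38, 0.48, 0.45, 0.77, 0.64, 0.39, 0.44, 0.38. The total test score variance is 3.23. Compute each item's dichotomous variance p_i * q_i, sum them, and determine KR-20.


For each item, compute p_i * q_i:
  Item 1: 0.38 * 0.62 = 0.2356
  Item 2: 0.48 * 0.52 = 0.2496
  Item 3: 0.45 * 0.55 = 0.2475
  Item 4: 0.77 * 0.23 = 0.1771
  Item 5: 0.64 * 0.36 = 0.2304
  Item 6: 0.39 * 0.61 = 0.2379
  Item 7: 0.44 * 0.56 = 0.2464
  Item 8: 0.38 * 0.62 = 0.2356
Sum(p_i * q_i) = 0.2356 + 0.2496 + 0.2475 + 0.1771 + 0.2304 + 0.2379 + 0.2464 + 0.2356 = 1.8601
KR-20 = (k/(k-1)) * (1 - Sum(p_i*q_i) / Var_total)
= (8/7) * (1 - 1.8601/3.23)
= 1.1429 * 0.4241
KR-20 = 0.4847

0.4847


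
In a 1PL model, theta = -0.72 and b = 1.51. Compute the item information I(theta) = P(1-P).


P = 1/(1+exp(-(-0.72-1.51))) = 0.0971
I = P*(1-P) = 0.0971 * 0.9029
I = 0.0877

0.0877


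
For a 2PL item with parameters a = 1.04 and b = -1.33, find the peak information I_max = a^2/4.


For 2PL, max info at theta = b = -1.33
I_max = a^2 / 4 = 1.04^2 / 4
= 1.0816 / 4
I_max = 0.2704

0.2704


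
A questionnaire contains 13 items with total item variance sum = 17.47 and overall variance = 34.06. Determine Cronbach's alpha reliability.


alpha = (k/(k-1)) * (1 - sum(si^2)/s_total^2)
= (13/12) * (1 - 17.47/34.06)
alpha = 0.5277

0.5277


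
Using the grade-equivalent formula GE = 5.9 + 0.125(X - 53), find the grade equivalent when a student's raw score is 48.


raw - median = 48 - 53 = -5
slope * diff = 0.125 * -5 = -0.625
GE = 5.9 + -0.625
GE = 5.275

5.275


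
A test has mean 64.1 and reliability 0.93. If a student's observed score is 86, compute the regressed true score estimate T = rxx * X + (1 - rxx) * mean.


T_est = rxx * X + (1 - rxx) * mean
T_est = 0.93 * 86 + 0.07 * 64.1
T_est = 79.98 + 4.487
T_est = 84.467

84.467


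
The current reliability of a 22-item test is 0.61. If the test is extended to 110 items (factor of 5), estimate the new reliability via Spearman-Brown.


r_new = (n * rxx) / (1 + (n-1) * rxx)
r_new = (5 * 0.61) / (1 + 4 * 0.61)
r_new = 3.05 / 3.44
r_new = 0.8866

0.8866


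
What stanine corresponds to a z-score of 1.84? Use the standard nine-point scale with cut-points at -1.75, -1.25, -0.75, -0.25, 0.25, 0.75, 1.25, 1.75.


Stanine boundaries: [-1.75, -1.25, -0.75, -0.25, 0.25, 0.75, 1.25, 1.75]
z = 1.84
Check each boundary:
  z >= -1.75 -> could be stanine 2
  z >= -1.25 -> could be stanine 3
  z >= -0.75 -> could be stanine 4
  z >= -0.25 -> could be stanine 5
  z >= 0.25 -> could be stanine 6
  z >= 0.75 -> could be stanine 7
  z >= 1.25 -> could be stanine 8
  z >= 1.75 -> could be stanine 9
Highest qualifying boundary gives stanine = 9

9


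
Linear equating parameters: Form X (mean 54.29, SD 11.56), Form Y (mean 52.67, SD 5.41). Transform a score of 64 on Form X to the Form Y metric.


slope = SD_Y / SD_X = 5.41 / 11.56 ~ 0.468
intercept = mean_Y - slope * mean_X = 52.67 - (5.41 / 11.56) * 54.29 ~ 27.2627
Y = slope * X + intercept. To avoid rounding drift from the rounded slope/intercept, evaluate the equivalent form Y = mean_Y + SD_Y * (X - mean_X) / SD_X at full precision:
Y = 52.67 + 5.41 * (64 - 54.29) / 11.56
Y = 52.67 + 5.41 * 9.71 / 11.56
Y = 52.67 + 52.5311 / 11.56
Y = 52.67 + 4.5442
Y = 57.2142

57.2142


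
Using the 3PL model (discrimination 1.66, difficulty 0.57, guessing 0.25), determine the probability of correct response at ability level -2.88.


logit = 1.66*(-2.88 - 0.57) = -5.727
P* = 1/(1 + exp(--5.727)) = 0.0032
P = 0.25 + (1 - 0.25) * 0.0032
P = 0.2524

0.2524


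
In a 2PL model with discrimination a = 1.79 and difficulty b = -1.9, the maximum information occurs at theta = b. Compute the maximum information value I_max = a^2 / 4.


For 2PL, max info at theta = b = -1.9
I_max = a^2 / 4 = 1.79^2 / 4
= 3.2041 / 4
I_max = 0.801

0.801


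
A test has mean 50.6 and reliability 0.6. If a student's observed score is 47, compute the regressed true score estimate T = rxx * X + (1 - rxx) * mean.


T_est = rxx * X + (1 - rxx) * mean
T_est = 0.6 * 47 + 0.4 * 50.6
T_est = 28.2 + 20.24
T_est = 48.44

48.44


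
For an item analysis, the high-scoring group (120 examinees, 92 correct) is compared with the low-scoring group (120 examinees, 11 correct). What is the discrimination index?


p_upper = 92/120 = 0.7667
p_lower = 11/120 = 0.0917
D = 0.7667 - 0.0917 = 0.675

0.675


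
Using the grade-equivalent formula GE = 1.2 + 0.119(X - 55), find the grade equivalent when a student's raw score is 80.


raw - median = 80 - 55 = 25
slope * diff = 0.119 * 25 = 2.975
GE = 1.2 + 2.975
GE = 4.175

4.175


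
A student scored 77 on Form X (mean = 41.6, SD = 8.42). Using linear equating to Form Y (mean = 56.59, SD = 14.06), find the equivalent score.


slope = SD_Y / SD_X = 14.06 / 8.42 ~ 1.6698
intercept = mean_Y - slope * mean_X = 56.59 - (14.06 / 8.42) * 41.6 ~ -12.8751
Y = slope * X + intercept. To avoid rounding drift from the rounded slope/intercept, evaluate the equivalent form Y = mean_Y + SD_Y * (X - mean_X) / SD_X at full precision:
Y = 56.59 + 14.06 * (77 - 41.6) / 8.42
Y = 56.59 + 14.06 * 35.4 / 8.42
Y = 56.59 + 497.724 / 8.42
Y = 56.59 + 59.1121
Y = 115.7021

115.7021


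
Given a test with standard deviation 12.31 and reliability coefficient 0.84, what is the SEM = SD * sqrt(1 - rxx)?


SEM = SD * sqrt(1 - rxx)
SEM = 12.31 * sqrt(1 - 0.84)
SEM = 12.31 * sqrt(0.16) = 12.31 * 0.4
SEM = 4.924

4.924


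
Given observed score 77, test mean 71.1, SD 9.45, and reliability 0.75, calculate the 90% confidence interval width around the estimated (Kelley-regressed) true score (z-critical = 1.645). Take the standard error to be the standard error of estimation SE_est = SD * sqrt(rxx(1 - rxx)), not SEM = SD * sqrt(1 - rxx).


True score estimate = 0.75*77 + 0.25*71.1 = 75.525
SE_est = SD * sqrt(rxx * (1 - rxx)) = 9.45 * sqrt(0.75 * 0.25) = 9.45 * sqrt(0.1875) = 4.09197
CI = T_est +/- z * SE_est, so width = 2 * z * SE_est = 2 * 1.645 * 4.09197
Width = 13.4626

13.4626


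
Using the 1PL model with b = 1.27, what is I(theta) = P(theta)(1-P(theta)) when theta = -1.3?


P = 1/(1+exp(-(-1.3-1.27))) = 0.0711
I = P*(1-P) = 0.0711 * 0.9289
I = 0.066

0.066


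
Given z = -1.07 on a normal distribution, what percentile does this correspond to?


CDF(z) = 0.5 * (1 + erf(z/sqrt(2)))
erf(-0.7566) = -0.7154
CDF = 0.1423
Percentile rank = 0.1423 * 100 = 14.23

14.23


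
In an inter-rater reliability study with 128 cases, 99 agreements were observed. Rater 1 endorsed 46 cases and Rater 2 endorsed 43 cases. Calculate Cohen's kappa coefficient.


P_o = 99/128 = 0.773438
P_e = (46*43 + 82*85) / 16384 = 0.546143
kappa = (P_o - P_e) / (1 - P_e)
kappa = (0.773438 - 0.546143) / (1 - 0.546143)
kappa = 0.5008

0.5008


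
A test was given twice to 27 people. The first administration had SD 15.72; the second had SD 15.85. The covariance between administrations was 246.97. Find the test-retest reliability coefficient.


r = cov(X,Y) / (SD_X * SD_Y)
r = 246.97 / (15.72 * 15.85)
r = 246.97 / 249.162
r = 0.9912

0.9912


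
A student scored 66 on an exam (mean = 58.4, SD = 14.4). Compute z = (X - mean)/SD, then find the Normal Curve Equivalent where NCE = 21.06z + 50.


z = (X - mean) / SD = (66 - 58.4) / 14.4
z = 7.6 / 14.4
z = 0.5278
NCE = NCE = 21.06z + 50
Carry z at full precision (z = 7.6 / 14.4) into the conversion:
NCE = 21.06 * (7.6 / 14.4) + 50 = 160.056 / 14.4 + 50
NCE = 11.115 + 50
NCE = 61.115

61.115


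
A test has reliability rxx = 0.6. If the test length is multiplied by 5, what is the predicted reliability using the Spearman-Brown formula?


r_new = (n * rxx) / (1 + (n-1) * rxx)
r_new = (5 * 0.6) / (1 + 4 * 0.6)
r_new = 3.0 / 3.4
r_new = 0.8824

0.8824


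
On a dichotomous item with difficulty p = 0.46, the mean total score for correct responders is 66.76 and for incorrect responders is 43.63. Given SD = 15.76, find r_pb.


q = 1 - p = 0.54
rpb = ((M1 - M0) / SD) * sqrt(p * q)
rpb = ((66.76 - 43.63) / 15.76) * sqrt(0.46 * 0.54)
rpb = 0.7315

0.7315


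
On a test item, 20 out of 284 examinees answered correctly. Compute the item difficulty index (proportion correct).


Item difficulty p = number correct / total examinees
p = 20 / 284
p = 0.0704

0.0704


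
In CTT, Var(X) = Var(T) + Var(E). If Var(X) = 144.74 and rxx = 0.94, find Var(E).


var_true = rxx * var_obs = 0.94 * 144.74 = 136.0556
var_error = var_obs - var_true
var_error = 144.74 - 136.0556
var_error = 8.6844

8.6844


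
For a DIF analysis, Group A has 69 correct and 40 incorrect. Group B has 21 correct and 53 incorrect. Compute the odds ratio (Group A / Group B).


Odds_A = 69/40 = 1.725
Odds_B = 21/53 = 0.3962
OR = Odds_A / Odds_B = 1.725 / 0.3962
Exactly, OR = (69 * 53) / (40 * 21) = 3657 / 840
OR = 4.3536

4.3536


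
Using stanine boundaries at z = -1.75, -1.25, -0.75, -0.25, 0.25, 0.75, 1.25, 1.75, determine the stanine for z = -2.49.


Stanine boundaries: [-1.75, -1.25, -0.75, -0.25, 0.25, 0.75, 1.25, 1.75]
z = -2.49
Check each boundary:
  z < -1.75
  z < -1.25
  z < -0.75
  z < -0.25
  z < 0.25
  z < 0.75
  z < 1.25
  z < 1.75
Highest qualifying boundary gives stanine = 1

1


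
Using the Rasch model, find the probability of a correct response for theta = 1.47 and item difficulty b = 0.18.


theta - b = 1.47 - 0.18 = 1.29
exp(-(theta - b)) = exp(-1.29) = 0.2753
P = 1 / (1 + 0.2753)
P = 0.7841

0.7841


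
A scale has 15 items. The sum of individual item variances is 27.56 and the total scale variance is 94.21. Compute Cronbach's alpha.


alpha = (k/(k-1)) * (1 - sum(si^2)/s_total^2)
= (15/14) * (1 - 27.56/94.21)
alpha = 0.758

0.758


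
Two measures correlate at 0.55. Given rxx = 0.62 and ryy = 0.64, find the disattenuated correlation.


r_corrected = rxy / sqrt(rxx * ryy)
= 0.55 / sqrt(0.62 * 0.64)
= 0.55 / sqrt(0.3968)
= 0.55 / 0.629921
r_corrected = 0.8731

0.8731


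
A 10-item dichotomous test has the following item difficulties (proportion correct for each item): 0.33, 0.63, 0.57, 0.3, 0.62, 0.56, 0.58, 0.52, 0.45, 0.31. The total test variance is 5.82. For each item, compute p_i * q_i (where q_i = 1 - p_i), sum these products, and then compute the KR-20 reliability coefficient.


For each item, compute p_i * q_i:
  Item 1: 0.33 * 0.67 = 0.2211
  Item 2: 0.63 * 0.37 = 0.2331
  Item 3: 0.57 * 0.43 = 0.2451
  Item 4: 0.3 * 0.7 = 0.21
  Item 5: 0.62 * 0.38 = 0.2356
  Item 6: 0.56 * 0.44 = 0.2464
  Item 7: 0.58 * 0.42 = 0.2436
  Item 8: 0.52 * 0.48 = 0.2496
  Item 9: 0.45 * 0.55 = 0.2475
  Item 10: 0.31 * 0.69 = 0.2139
Sum(p_i * q_i) = 0.2211 + 0.2331 + 0.2451 + 0.21 + 0.2356 + 0.2464 + 0.2436 + 0.2496 + 0.2475 + 0.2139 = 2.3459
KR-20 = (k/(k-1)) * (1 - Sum(p_i*q_i) / Var_total)
= (10/9) * (1 - 2.3459/5.82)
= 1.1111 * 0.5969
KR-20 = 0.6632

0.6632


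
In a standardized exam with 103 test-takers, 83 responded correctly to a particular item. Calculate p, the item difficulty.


Item difficulty p = number correct / total examinees
p = 83 / 103
p = 0.8058

0.8058


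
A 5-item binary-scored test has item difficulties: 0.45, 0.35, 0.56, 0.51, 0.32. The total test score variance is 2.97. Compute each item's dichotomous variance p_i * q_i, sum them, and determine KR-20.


For each item, compute p_i * q_i:
  Item 1: 0.45 * 0.55 = 0.2475
  Item 2: 0.35 * 0.65 = 0.2275
  Item 3: 0.56 * 0.44 = 0.2464
  Item 4: 0.51 * 0.49 = 0.2499
  Item 5: 0.32 * 0.68 = 0.2176
Sum(p_i * q_i) = 0.2475 + 0.2275 + 0.2464 + 0.2499 + 0.2176 = 1.1889
KR-20 = (k/(k-1)) * (1 - Sum(p_i*q_i) / Var_total)
= (5/4) * (1 - 1.1889/2.97)
= 1.25 * 0.5997
KR-20 = 0.7496

0.7496


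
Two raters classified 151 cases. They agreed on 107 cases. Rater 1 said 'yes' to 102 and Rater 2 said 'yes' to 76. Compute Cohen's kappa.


P_o = 107/151 = 0.708609
P_e = (102*76 + 49*75) / 22801 = 0.501162
kappa = (P_o - P_e) / (1 - P_e)
kappa = (0.708609 - 0.501162) / (1 - 0.501162)
kappa = 0.4159

0.4159


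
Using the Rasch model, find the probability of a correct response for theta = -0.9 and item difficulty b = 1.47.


theta - b = -0.9 - 1.47 = -2.37
exp(-(theta - b)) = exp(2.37) = 10.6974
P = 1 / (1 + 10.6974)
P = 0.0855

0.0855


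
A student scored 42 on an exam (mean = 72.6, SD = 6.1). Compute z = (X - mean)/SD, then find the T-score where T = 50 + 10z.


z = (X - mean) / SD = (42 - 72.6) / 6.1
z = -30.6 / 6.1
z = -5.0164
T-score = T = 50 + 10z
Carry z at full precision (z = -30.6 / 6.1) into the conversion:
T-score = 50 + 10 * (-30.6 / 6.1) = 50 + -306 / 6.1
T-score = 50 + -50.1639
T-score = -0.1639

-0.1639


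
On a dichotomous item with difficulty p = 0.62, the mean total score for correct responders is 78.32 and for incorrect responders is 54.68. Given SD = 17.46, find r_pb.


q = 1 - p = 0.38
rpb = ((M1 - M0) / SD) * sqrt(p * q)
rpb = ((78.32 - 54.68) / 17.46) * sqrt(0.62 * 0.38)
rpb = 0.6572

0.6572


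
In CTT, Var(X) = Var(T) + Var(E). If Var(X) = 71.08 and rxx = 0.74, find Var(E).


var_true = rxx * var_obs = 0.74 * 71.08 = 52.5992
var_error = var_obs - var_true
var_error = 71.08 - 52.5992
var_error = 18.4808

18.4808


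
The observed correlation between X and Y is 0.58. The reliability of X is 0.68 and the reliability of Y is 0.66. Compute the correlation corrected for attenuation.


r_corrected = rxy / sqrt(rxx * ryy)
= 0.58 / sqrt(0.68 * 0.66)
= 0.58 / sqrt(0.4488)
= 0.58 / 0.669925
r_corrected = 0.8658

0.8658


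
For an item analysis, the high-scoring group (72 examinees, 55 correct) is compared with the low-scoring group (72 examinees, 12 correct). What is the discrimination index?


p_upper = 55/72 = 0.7639
p_lower = 12/72 = 0.1667
D = 0.7639 - 0.1667 = 0.5972

0.5972


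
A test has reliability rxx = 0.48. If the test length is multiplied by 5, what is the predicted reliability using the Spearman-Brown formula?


r_new = (n * rxx) / (1 + (n-1) * rxx)
r_new = (5 * 0.48) / (1 + 4 * 0.48)
r_new = 2.4 / 2.92
r_new = 0.8219

0.8219


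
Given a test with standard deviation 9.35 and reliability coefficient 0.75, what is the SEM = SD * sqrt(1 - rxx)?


SEM = SD * sqrt(1 - rxx)
SEM = 9.35 * sqrt(1 - 0.75)
SEM = 9.35 * sqrt(0.25) = 9.35 * 0.5
SEM = 4.675

4.675


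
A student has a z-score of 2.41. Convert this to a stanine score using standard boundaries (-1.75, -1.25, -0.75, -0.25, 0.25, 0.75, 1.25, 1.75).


Stanine boundaries: [-1.75, -1.25, -0.75, -0.25, 0.25, 0.75, 1.25, 1.75]
z = 2.41
Check each boundary:
  z >= -1.75 -> could be stanine 2
  z >= -1.25 -> could be stanine 3
  z >= -0.75 -> could be stanine 4
  z >= -0.25 -> could be stanine 5
  z >= 0.25 -> could be stanine 6
  z >= 0.75 -> could be stanine 7
  z >= 1.25 -> could be stanine 8
  z >= 1.75 -> could be stanine 9
Highest qualifying boundary gives stanine = 9

9


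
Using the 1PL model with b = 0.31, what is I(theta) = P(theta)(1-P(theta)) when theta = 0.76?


P = 1/(1+exp(-(0.76-0.31))) = 0.6106
I = P*(1-P) = 0.6106 * 0.3894
I = 0.2378

0.2378


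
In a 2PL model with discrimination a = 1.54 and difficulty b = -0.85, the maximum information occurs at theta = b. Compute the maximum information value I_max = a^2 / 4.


For 2PL, max info at theta = b = -0.85
I_max = a^2 / 4 = 1.54^2 / 4
= 2.3716 / 4
I_max = 0.5929

0.5929


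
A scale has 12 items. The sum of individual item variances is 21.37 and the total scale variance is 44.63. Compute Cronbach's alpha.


alpha = (k/(k-1)) * (1 - sum(si^2)/s_total^2)
= (12/11) * (1 - 21.37/44.63)
alpha = 0.5686

0.5686


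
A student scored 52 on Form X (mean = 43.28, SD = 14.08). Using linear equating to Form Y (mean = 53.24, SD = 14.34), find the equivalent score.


slope = SD_Y / SD_X = 14.34 / 14.08 ~ 1.0185
intercept = mean_Y - slope * mean_X = 53.24 - (14.34 / 14.08) * 43.28 ~ 9.1608
Y = slope * X + intercept. To avoid rounding drift from the rounded slope/intercept, evaluate the equivalent form Y = mean_Y + SD_Y * (X - mean_X) / SD_X at full precision:
Y = 53.24 + 14.34 * (52 - 43.28) / 14.08
Y = 53.24 + 14.34 * 8.72 / 14.08
Y = 53.24 + 125.0448 / 14.08
Y = 53.24 + 8.881
Y = 62.121

62.121


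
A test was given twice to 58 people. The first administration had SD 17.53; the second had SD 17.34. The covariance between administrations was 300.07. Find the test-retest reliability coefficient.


r = cov(X,Y) / (SD_X * SD_Y)
r = 300.07 / (17.53 * 17.34)
r = 300.07 / 303.9702
r = 0.9872

0.9872


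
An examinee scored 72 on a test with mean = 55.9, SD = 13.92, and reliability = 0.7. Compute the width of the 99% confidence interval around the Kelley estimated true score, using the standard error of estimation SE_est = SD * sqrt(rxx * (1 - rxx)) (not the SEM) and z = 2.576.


True score estimate = 0.7*72 + 0.3*55.9 = 67.17
SE_est = SD * sqrt(rxx * (1 - rxx)) = 13.92 * sqrt(0.7 * 0.3) = 13.92 * sqrt(0.21) = 6.378945
CI = T_est +/- z * SE_est, so width = 2 * z * SE_est = 2 * 2.576 * 6.378945
Width = 32.8643

32.8643


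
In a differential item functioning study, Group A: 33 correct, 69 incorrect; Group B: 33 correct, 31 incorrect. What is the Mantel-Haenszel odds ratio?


Odds_A = 33/69 = 0.4783
Odds_B = 33/31 = 1.0645
OR = Odds_A / Odds_B = 0.4783 / 1.0645
Exactly, OR = (33 * 31) / (69 * 33) = 1023 / 2277
OR = 0.4493

0.4493


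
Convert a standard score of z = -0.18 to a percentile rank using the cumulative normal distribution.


CDF(z) = 0.5 * (1 + erf(z/sqrt(2)))
erf(-0.1273) = -0.1428
CDF = 0.4286
Percentile rank = 0.4286 * 100 = 42.86

42.86


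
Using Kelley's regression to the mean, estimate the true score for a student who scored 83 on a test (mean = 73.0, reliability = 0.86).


T_est = rxx * X + (1 - rxx) * mean
T_est = 0.86 * 83 + 0.14 * 73.0
T_est = 71.38 + 10.22
T_est = 81.6

81.6


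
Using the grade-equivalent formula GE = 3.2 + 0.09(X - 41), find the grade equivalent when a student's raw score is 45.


raw - median = 45 - 41 = 4
slope * diff = 0.09 * 4 = 0.36
GE = 3.2 + 0.36
GE = 3.56

3.56


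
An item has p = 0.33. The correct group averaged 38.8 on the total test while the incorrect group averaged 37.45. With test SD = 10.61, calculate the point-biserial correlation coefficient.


q = 1 - p = 0.67
rpb = ((M1 - M0) / SD) * sqrt(p * q)
rpb = ((38.8 - 37.45) / 10.61) * sqrt(0.33 * 0.67)
rpb = 0.0598

0.0598


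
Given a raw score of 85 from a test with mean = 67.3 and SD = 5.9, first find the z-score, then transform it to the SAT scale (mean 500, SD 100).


z = (X - mean) / SD = (85 - 67.3) / 5.9
z = 17.7 / 5.9
z = 3.0
SAT-scale = SAT = 500 + 100z
Carry z at full precision (z = 17.7 / 5.9) into the conversion:
SAT-scale = 500 + 100 * (17.7 / 5.9) = 500 + 1770 / 5.9
SAT-scale = 500 + 300.0
SAT-scale = 800.0

800.0


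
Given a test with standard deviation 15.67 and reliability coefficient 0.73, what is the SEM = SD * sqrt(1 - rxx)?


SEM = SD * sqrt(1 - rxx)
SEM = 15.67 * sqrt(1 - 0.73)
SEM = 15.67 * sqrt(0.27) = 15.67 * 0.519615
SEM = 8.1424

8.1424


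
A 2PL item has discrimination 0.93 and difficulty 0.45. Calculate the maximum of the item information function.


For 2PL, max info at theta = b = 0.45
I_max = a^2 / 4 = 0.93^2 / 4
= 0.8649 / 4
I_max = 0.2162

0.2162


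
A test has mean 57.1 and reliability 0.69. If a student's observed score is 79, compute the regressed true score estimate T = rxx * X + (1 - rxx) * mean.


T_est = rxx * X + (1 - rxx) * mean
T_est = 0.69 * 79 + 0.31 * 57.1
T_est = 54.51 + 17.701
T_est = 72.211

72.211


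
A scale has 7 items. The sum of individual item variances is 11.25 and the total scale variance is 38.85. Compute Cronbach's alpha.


alpha = (k/(k-1)) * (1 - sum(si^2)/s_total^2)
= (7/6) * (1 - 11.25/38.85)
alpha = 0.8288

0.8288


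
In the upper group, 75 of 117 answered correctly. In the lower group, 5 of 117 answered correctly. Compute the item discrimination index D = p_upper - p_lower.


p_upper = 75/117 = 0.641
p_lower = 5/117 = 0.0427
D = 0.641 - 0.0427 = 0.5983

0.5983


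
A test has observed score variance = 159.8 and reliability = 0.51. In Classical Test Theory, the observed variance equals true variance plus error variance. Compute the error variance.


var_true = rxx * var_obs = 0.51 * 159.8 = 81.498
var_error = var_obs - var_true
var_error = 159.8 - 81.498
var_error = 78.302

78.302


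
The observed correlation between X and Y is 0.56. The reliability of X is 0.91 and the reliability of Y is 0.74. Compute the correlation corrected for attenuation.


r_corrected = rxy / sqrt(rxx * ryy)
= 0.56 / sqrt(0.91 * 0.74)
= 0.56 / sqrt(0.6734)
= 0.56 / 0.82061
r_corrected = 0.6824

0.6824


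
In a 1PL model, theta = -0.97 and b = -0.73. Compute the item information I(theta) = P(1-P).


P = 1/(1+exp(-(-0.97--0.73))) = 0.4403
I = P*(1-P) = 0.4403 * 0.5597
I = 0.2464

0.2464


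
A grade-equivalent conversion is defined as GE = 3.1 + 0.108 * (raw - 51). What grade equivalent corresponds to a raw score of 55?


raw - median = 55 - 51 = 4
slope * diff = 0.108 * 4 = 0.432
GE = 3.1 + 0.432
GE = 3.532

3.532


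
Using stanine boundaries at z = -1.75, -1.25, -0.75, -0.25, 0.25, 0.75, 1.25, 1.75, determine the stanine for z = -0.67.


Stanine boundaries: [-1.75, -1.25, -0.75, -0.25, 0.25, 0.75, 1.25, 1.75]
z = -0.67
Check each boundary:
  z >= -1.75 -> could be stanine 2
  z >= -1.25 -> could be stanine 3
  z >= -0.75 -> could be stanine 4
  z < -0.25
  z < 0.25
  z < 0.75
  z < 1.25
  z < 1.75
Highest qualifying boundary gives stanine = 4

4


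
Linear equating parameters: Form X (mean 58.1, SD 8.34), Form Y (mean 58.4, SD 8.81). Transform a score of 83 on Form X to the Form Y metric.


slope = SD_Y / SD_X = 8.81 / 8.34 ~ 1.0564
intercept = mean_Y - slope * mean_X = 58.4 - (8.81 / 8.34) * 58.1 ~ -2.9742
Y = slope * X + intercept. To avoid rounding drift from the rounded slope/intercept, evaluate the equivalent form Y = mean_Y + SD_Y * (X - mean_X) / SD_X at full precision:
Y = 58.4 + 8.81 * (83 - 58.1) / 8.34
Y = 58.4 + 8.81 * 24.9 / 8.34
Y = 58.4 + 219.369 / 8.34
Y = 58.4 + 26.3032
Y = 84.7032

84.7032


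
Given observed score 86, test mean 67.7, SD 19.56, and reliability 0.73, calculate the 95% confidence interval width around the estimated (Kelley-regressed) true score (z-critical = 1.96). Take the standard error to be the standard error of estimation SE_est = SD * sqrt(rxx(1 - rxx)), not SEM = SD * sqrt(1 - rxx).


True score estimate = 0.73*86 + 0.27*67.7 = 81.059
SE_est = SD * sqrt(rxx * (1 - rxx)) = 19.56 * sqrt(0.73 * 0.27) = 19.56 * sqrt(0.1971) = 8.683847
CI = T_est +/- z * SE_est, so width = 2 * z * SE_est = 2 * 1.96 * 8.683847
Width = 34.0407

34.0407


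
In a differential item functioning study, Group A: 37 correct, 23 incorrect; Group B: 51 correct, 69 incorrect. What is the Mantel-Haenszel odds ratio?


Odds_A = 37/23 = 1.6087
Odds_B = 51/69 = 0.7391
OR = Odds_A / Odds_B = 1.6087 / 0.7391
Exactly, OR = (37 * 69) / (23 * 51) = 2553 / 1173
OR = 2.1765

2.1765


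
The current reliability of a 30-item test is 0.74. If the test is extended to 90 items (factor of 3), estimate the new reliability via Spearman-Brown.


r_new = (n * rxx) / (1 + (n-1) * rxx)
r_new = (3 * 0.74) / (1 + 2 * 0.74)
r_new = 2.22 / 2.48
r_new = 0.8952

0.8952


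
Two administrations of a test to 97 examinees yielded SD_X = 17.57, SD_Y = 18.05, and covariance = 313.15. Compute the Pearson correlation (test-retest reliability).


r = cov(X,Y) / (SD_X * SD_Y)
r = 313.15 / (17.57 * 18.05)
r = 313.15 / 317.1385
r = 0.9874

0.9874


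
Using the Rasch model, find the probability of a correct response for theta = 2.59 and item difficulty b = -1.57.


theta - b = 2.59 - -1.57 = 4.16
exp(-(theta - b)) = exp(-4.16) = 0.0156
P = 1 / (1 + 0.0156)
P = 0.9846

0.9846


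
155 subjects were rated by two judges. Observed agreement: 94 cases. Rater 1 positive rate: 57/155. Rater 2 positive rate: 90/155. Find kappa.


P_o = 94/155 = 0.606452
P_e = (57*90 + 98*65) / 24025 = 0.478668
kappa = (P_o - P_e) / (1 - P_e)
kappa = (0.606452 - 0.478668) / (1 - 0.478668)
kappa = 0.2451

0.2451


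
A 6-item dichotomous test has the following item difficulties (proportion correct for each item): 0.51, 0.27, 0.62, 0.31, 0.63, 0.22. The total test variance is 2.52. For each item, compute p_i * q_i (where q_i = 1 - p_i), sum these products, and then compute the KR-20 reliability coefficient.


For each item, compute p_i * q_i:
  Item 1: 0.51 * 0.49 = 0.2499
  Item 2: 0.27 * 0.73 = 0.1971
  Item 3: 0.62 * 0.38 = 0.2356
  Item 4: 0.31 * 0.69 = 0.2139
  Item 5: 0.63 * 0.37 = 0.2331
  Item 6: 0.22 * 0.78 = 0.1716
Sum(p_i * q_i) = 0.2499 + 0.1971 + 0.2356 + 0.2139 + 0.2331 + 0.1716 = 1.3012
KR-20 = (k/(k-1)) * (1 - Sum(p_i*q_i) / Var_total)
= (6/5) * (1 - 1.3012/2.52)
= 1.2 * 0.4837
KR-20 = 0.5804

0.5804


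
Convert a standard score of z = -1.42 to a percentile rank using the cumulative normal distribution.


CDF(z) = 0.5 * (1 + erf(z/sqrt(2)))
erf(-1.0041) = -0.8444
CDF = 0.0778
Percentile rank = 0.0778 * 100 = 7.78

7.78


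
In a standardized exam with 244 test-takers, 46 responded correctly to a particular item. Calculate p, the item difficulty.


Item difficulty p = number correct / total examinees
p = 46 / 244
p = 0.1885

0.1885


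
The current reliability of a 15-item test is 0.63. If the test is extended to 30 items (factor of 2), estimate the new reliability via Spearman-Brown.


r_new = (n * rxx) / (1 + (n-1) * rxx)
r_new = (2 * 0.63) / (1 + 1 * 0.63)
r_new = 1.26 / 1.63
r_new = 0.773

0.773


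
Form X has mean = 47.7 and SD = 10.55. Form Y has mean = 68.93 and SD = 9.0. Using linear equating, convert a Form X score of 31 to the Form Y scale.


slope = SD_Y / SD_X = 9.0 / 10.55 ~ 0.8531
intercept = mean_Y - slope * mean_X = 68.93 - (9.0 / 10.55) * 47.7 ~ 28.2381
Y = slope * X + intercept. To avoid rounding drift from the rounded slope/intercept, evaluate the equivalent form Y = mean_Y + SD_Y * (X - mean_X) / SD_X at full precision:
Y = 68.93 + 9.0 * (31 - 47.7) / 10.55
Y = 68.93 - 9.0 * 16.7 / 10.55
Y = 68.93 - 150.3 / 10.55
Y = 68.93 - 14.2464
Y = 54.6836

54.6836
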